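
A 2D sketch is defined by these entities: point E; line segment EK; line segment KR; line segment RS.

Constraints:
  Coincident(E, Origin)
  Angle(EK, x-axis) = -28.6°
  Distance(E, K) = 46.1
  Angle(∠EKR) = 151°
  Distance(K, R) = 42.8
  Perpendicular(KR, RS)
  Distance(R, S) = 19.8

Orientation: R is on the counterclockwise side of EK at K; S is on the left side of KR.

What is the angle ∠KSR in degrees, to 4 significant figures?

65.17°

E is at the origin; EK runs at -28.6° with length 46.1, so K = 46.1·(cos -28.6°, sin -28.6°) = (40.48, -22.07). ∠EKR = 151.0°, so KR runs at -28.6° + (180° − 151.0°) = 0.4000° from the x-axis; with |KR| = 42.8, R = K + 42.8·(cos 0.4000°, sin 0.4000°) = (83.27, -21.77). The perpendicularity gives RS at right angles to KR; with |RS| = 19.8 on the left of KR, S = R + 19.8·(-0.006981, 1.000) = (83.14, -1.969). Then cos ∠KSR = SK·SR / (|SK||SR|), giving 65.17°.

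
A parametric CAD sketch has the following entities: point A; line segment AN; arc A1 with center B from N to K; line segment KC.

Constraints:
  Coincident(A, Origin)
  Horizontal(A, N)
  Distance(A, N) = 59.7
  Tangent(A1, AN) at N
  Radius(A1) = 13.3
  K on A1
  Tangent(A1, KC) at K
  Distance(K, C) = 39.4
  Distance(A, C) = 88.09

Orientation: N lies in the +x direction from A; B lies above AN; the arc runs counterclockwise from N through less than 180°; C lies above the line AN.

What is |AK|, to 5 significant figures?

74.355

A is at the origin; AN is horizontal with |AN| = 59.7 and N on the +x side, so N = (59.700, 0.0000). A1 meets AN tangentially, so BN is at right angles to AN, so B = N + (0, 13.3) = (59.700, 13.300). Since BK ⟂ KC (tangency), |BC| = √(13.3² + 39.4²) = 41.584 regardless of where K sits on A1. So C lies on both circle(A, 88.09) and circle(B, 41.584); the above-AN intersection is C = (69.895, 53.615). K is the foot of the tangent from C: K = (72.960, 14.335).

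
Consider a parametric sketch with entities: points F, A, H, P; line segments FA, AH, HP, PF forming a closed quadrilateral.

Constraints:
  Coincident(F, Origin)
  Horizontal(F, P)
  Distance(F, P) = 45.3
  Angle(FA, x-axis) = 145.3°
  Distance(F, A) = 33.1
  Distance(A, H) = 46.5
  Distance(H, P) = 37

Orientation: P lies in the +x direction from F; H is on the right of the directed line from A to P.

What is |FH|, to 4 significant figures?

13.56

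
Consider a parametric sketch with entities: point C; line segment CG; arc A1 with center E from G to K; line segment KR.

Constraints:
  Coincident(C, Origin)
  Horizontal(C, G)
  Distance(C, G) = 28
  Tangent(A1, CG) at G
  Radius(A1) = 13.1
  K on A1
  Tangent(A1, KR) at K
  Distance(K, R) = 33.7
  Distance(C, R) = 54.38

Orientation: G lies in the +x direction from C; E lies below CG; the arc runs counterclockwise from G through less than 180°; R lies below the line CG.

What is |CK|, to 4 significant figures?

22.38

Checks: |EG| = 13.10 ✓; |EK| = 13.10 ✓; ∠(EK, KR) = 90.00° ✓; |KR| = 33.70 ✓; |CR| = 54.38 ✓.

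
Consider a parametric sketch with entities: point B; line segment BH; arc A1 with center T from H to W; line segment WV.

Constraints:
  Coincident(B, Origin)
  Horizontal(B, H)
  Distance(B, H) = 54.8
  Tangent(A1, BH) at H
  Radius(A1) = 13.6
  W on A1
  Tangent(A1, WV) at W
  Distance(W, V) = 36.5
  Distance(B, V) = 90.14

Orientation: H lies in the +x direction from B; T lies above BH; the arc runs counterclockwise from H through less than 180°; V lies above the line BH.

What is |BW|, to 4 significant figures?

68.52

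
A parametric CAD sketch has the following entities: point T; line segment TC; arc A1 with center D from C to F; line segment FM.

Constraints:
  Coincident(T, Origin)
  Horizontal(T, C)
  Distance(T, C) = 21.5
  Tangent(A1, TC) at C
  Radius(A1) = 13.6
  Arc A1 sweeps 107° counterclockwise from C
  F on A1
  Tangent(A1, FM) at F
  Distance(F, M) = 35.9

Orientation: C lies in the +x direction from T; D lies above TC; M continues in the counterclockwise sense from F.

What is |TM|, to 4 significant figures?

57.19

On A1, C sits at bearing -90° from D; a 107° counterclockwise sweep puts F at bearing 17°, so F = D + 13.6·(cos 17°, sin 17°) = (34.51, 17.58). A1 meets FM tangentially, so DF is at right angles to FM, so FM runs along (−sin 17°, cos 17°); with |FM| = 35.9, M = (24.01, 51.91). Then |TM| = |M − T| = 57.19.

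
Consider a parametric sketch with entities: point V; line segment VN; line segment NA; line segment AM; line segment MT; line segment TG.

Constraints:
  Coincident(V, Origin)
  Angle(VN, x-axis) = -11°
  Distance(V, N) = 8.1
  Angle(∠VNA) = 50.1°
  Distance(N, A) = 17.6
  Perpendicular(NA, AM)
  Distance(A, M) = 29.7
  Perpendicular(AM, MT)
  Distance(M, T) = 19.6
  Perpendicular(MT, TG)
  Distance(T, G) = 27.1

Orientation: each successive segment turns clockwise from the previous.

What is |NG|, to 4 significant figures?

3.280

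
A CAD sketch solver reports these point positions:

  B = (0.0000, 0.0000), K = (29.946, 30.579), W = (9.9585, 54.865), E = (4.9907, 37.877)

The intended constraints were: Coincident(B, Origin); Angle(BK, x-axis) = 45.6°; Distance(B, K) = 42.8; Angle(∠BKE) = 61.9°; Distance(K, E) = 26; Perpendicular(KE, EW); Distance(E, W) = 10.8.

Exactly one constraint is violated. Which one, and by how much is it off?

Distance(E, W) = 10.8 — off by 6.90.

B = (0.00, 0.00) ✓; BK at 45.60° ✓; |BK| = 42.80 ✓; ∠BKE = 61.90° ✓; |KE| = 26.00 ✓; ∠(KE, EW) = 90.00° ✓; |EW| = 17.70 ✗.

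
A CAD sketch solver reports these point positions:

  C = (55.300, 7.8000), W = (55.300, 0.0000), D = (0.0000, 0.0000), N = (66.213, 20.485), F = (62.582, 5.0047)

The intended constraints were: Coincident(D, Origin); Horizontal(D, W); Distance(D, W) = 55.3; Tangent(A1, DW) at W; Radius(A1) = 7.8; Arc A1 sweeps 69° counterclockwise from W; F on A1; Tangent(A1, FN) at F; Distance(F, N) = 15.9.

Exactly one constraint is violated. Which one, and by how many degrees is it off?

Tangent(A1, FN) at F — off by 7.80°.

D = (0.00, 0.00) ✓; D.y = 0.00, W.y = 0.00 ✓; |DW| = 55.30 ✓; ∠(CW, WD) = 90.00° ✓; |CW| = 7.800 ✓; bearing(C→F) − bearing(C→W) = 69.00° ✓; |CF| = 7.800 ✓; ∠(CF, FN) = 82.20° ✗; |FN| = 15.90 ✓.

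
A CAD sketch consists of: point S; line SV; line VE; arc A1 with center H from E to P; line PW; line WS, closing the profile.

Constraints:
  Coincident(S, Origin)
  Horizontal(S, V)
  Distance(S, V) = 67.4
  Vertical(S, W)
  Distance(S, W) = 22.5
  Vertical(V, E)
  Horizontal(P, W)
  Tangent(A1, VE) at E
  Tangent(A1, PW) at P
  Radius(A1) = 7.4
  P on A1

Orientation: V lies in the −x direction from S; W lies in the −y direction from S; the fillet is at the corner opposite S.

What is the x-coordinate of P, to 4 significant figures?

-60.00

The virtual corner opposite S is at (-67.40, -22.50). Tangency of A1 to VE means the radius HE is perpendicular to VE and since A1 is tangent to PW there, HP ⟂ PW, with radius 7.4, so the center H sits 7.4 in from both sides at H = (-60.00, -15.10). That places the tangent points at E = (-67.40, -15.10) on VE and P = (-60.00, -22.50) on PW. So P.x = -60.00.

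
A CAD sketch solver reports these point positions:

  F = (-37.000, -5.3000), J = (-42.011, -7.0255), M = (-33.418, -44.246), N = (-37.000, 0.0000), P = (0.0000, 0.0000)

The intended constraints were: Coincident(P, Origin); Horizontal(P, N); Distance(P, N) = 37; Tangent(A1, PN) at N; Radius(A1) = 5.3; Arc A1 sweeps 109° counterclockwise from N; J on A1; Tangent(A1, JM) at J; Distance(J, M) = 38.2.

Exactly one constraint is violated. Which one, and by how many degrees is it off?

Tangent(A1, JM) at J — off by 6.00°.

P = (0.00, 0.00) ✓; P.y = 0.00, N.y = 0.00 ✓; |PN| = 37.00 ✓; ∠(FN, NP) = 90.00° ✓; |FN| = 5.300 ✓; bearing(F→J) − bearing(F→N) = 109.0° ✓; |FJ| = 5.300 ✓; ∠(FJ, JM) = 96.00° ✗; |JM| = 38.20 ✓.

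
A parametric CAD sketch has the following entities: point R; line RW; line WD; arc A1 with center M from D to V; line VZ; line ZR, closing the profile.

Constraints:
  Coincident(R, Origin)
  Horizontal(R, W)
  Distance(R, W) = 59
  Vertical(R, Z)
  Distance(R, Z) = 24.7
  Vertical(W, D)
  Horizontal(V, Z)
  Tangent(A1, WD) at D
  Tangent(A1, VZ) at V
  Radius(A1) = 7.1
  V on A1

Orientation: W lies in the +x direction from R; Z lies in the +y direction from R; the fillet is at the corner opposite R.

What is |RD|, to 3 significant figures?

61.6

The virtual corner opposite R is at (59.0, 24.7). The tangent condition forces MD to be normal to WD and the tangent condition forces MV to be normal to VZ, with radius 7.1, so the center M sits 7.1 in from both sides at M = (51.9, 17.6). That places the tangent points at D = (59.0, 17.6) on WD and V = (51.9, 24.7) on VZ. Then |RD| = |D − R| = 61.6.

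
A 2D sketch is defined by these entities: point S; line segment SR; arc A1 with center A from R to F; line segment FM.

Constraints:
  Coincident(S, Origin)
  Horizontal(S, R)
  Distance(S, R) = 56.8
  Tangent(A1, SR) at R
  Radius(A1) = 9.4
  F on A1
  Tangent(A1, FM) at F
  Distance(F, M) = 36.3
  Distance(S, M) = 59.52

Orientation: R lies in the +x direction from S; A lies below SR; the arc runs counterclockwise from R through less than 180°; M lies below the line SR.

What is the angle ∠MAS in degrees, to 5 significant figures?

74.167°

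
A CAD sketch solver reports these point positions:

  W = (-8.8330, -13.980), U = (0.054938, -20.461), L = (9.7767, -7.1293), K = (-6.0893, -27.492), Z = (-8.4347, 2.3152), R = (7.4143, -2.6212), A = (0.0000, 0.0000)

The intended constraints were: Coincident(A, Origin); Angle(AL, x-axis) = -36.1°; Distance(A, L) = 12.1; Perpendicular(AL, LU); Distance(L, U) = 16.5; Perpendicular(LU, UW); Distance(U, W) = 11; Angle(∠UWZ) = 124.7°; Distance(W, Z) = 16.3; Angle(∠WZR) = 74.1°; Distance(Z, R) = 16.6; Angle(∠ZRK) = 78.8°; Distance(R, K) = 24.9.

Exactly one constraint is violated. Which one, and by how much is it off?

Distance(R, K) = 24.9 — off by 3.40.

A = (0.00, 0.00) ✓; AL at -36.10° ✓; |AL| = 12.10 ✓; ∠(AL, LU) = 90.00° ✓; |LU| = 16.50 ✓; ∠(LU, UW) = 90.00° ✓; |UW| = 11.00 ✓; ∠UWZ = 124.7° ✓; |WZ| = 16.30 ✓; ∠WZR = 74.10° ✓; |ZR| = 16.60 ✓; ∠ZRK = 78.80° ✓; |RK| = 28.30 ✗.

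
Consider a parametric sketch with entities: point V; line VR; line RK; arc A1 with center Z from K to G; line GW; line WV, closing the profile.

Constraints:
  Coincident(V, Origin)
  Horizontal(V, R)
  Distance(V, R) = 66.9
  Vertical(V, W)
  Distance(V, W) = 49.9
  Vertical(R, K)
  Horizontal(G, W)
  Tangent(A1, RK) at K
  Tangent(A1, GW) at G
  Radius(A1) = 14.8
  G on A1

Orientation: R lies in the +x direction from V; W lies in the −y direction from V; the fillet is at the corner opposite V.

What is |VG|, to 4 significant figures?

72.14

V is at the origin; VR is horizontal with |VR| = 66.9 and R on the +x side, so R = (66.90, 0.000). VW is vertical with |VW| = 49.9 and W on the −y side, so W = (0.000, -49.90). The virtual corner opposite V is at (66.90, -49.90). Since A1 is tangent to RK there, ZK ⟂ RK and A1 meets GW tangentially, so ZG is at right angles to GW, with radius 14.8, so the center Z sits 14.8 in from both sides at Z = (52.10, -35.10). That places the tangent points at K = (66.90, -35.10) on RK and G = (52.10, -49.90) on GW. Then |VG| = |G − V| = 72.14.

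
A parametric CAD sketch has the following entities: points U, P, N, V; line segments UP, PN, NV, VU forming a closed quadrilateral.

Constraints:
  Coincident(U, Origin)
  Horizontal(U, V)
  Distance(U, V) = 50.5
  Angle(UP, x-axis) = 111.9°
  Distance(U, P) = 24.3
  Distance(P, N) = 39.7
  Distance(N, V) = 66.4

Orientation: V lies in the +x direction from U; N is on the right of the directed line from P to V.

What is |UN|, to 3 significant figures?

21.8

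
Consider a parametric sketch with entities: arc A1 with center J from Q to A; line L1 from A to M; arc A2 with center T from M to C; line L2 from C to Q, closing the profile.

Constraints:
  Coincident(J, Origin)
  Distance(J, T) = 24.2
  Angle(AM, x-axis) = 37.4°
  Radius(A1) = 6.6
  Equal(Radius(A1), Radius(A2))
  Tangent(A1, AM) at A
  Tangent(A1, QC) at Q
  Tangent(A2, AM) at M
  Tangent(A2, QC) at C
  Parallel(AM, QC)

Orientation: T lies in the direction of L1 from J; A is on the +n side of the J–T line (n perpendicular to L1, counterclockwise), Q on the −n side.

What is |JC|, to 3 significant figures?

25.1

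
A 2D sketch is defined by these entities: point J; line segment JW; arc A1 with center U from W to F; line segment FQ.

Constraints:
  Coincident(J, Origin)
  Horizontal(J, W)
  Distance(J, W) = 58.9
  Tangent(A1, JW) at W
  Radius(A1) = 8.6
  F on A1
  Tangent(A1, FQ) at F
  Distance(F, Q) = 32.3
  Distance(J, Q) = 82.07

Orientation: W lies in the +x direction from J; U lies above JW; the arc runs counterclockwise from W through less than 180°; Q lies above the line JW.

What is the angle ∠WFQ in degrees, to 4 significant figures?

139.1°

Checks: |UF| = 8.600 ✓; ∠(UF, FQ) = 90.00° ✓; |FQ| = 32.30 ✓; |JQ| = 82.07 ✓.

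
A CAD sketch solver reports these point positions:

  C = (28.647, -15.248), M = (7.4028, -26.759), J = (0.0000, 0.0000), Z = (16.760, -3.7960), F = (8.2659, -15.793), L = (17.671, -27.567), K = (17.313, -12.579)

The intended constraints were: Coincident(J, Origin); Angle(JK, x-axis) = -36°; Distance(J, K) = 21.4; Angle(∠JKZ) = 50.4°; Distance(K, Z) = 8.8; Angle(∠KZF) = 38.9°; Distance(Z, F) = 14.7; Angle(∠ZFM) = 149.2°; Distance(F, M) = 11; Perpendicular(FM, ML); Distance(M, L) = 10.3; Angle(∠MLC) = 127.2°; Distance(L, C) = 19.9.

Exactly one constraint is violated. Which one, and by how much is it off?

Distance(L, C) = 19.9 — off by 3.40.

J = (0.00, 0.00) ✓; JK at -36.00° ✓; |JK| = 21.40 ✓; ∠JKZ = 50.40° ✓; |KZ| = 8.800 ✓; ∠KZF = 38.90° ✓; |ZF| = 14.70 ✓; ∠ZFM = 149.2° ✓; |FM| = 11.00 ✓; ∠(FM, ML) = 90.00° ✓; |ML| = 10.30 ✓; ∠MLC = 127.2° ✓; |LC| = 16.50 ✗.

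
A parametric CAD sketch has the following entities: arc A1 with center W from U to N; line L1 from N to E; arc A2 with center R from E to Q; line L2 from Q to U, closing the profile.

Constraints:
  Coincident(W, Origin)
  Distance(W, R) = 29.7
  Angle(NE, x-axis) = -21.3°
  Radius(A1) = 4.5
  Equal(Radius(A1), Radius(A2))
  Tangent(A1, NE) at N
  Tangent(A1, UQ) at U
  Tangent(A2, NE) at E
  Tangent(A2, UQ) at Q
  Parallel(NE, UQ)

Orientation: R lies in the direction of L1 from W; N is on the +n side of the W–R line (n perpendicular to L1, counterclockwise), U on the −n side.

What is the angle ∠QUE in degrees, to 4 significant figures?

16.86°

Tangency of A1 to both parallel lines with radius 4.5 puts N and U at W ± 4.5·n: N = (1.635, 4.193), U = (-1.635, -4.193). Equal radii place E and Q the same way about R: E = R + 4.5·n = (29.31, -6.596), Q = R − 4.5·n = (26.04, -14.98). Then cos ∠QUE = UQ·UE / (|UQ||UE|), giving 16.86°.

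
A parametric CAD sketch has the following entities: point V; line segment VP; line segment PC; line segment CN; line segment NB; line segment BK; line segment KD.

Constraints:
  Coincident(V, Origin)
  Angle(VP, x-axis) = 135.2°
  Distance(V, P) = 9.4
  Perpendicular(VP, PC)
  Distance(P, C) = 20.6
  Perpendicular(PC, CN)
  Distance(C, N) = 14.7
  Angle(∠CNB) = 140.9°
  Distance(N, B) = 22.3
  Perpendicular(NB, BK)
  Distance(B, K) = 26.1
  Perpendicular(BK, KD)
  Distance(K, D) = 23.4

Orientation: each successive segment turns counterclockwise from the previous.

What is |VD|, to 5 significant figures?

12.059

V is at the origin; VP runs at 135.2° with length 9.4, so P = (-6.6700, 6.6236). VP ⟂ PC, so PC runs at -134.80°; with |PC| = 20.6, C = (-21.185, -7.9936). PC ⟂ CN, so CN runs at -44.800°; with |CN| = 14.7, N = (-10.755, -18.352). ∠CNB = 140.9° gives NB at -5.7000° from the x-axis; with |NB| = 22.3, B = (11.435, -20.567). The perpendicularity gives BK at right angles to NB, so BK runs at 84.300°; with |BK| = 26.1, K = (14.027, 5.4044). BK ⟂ KD, so KD runs at 174.30°; with |KD| = 23.4, D = (-9.2571, 7.7285). Then |VD| = |D − V| = 12.059.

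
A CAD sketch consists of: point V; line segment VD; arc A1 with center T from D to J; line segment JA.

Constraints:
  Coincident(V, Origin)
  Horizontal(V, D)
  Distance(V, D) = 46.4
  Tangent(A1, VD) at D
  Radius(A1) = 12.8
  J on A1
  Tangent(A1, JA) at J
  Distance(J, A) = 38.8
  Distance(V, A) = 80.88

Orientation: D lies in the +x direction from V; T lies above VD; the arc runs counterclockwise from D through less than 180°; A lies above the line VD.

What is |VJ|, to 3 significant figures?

60.2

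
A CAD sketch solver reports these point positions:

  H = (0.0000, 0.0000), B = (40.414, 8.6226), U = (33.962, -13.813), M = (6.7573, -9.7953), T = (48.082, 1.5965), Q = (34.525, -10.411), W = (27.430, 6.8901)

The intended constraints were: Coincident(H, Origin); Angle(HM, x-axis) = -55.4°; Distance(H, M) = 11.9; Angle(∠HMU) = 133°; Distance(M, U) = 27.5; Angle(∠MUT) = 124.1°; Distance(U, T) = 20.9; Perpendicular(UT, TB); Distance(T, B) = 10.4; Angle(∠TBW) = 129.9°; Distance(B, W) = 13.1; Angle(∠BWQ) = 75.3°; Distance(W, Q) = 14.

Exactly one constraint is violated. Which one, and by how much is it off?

Distance(W, Q) = 14 — off by 4.70.

H = (0.00, 0.00) ✓; HM at -55.40° ✓; |HM| = 11.90 ✓; ∠HMU = 133.0° ✓; |MU| = 27.50 ✓; ∠MUT = 124.1° ✓; |UT| = 20.90 ✓; ∠(UT, TB) = 90.00° ✓; |TB| = 10.40 ✓; ∠TBW = 129.9° ✓; |BW| = 13.10 ✓; ∠BWQ = 75.30° ✓; |WQ| = 18.70 ✗.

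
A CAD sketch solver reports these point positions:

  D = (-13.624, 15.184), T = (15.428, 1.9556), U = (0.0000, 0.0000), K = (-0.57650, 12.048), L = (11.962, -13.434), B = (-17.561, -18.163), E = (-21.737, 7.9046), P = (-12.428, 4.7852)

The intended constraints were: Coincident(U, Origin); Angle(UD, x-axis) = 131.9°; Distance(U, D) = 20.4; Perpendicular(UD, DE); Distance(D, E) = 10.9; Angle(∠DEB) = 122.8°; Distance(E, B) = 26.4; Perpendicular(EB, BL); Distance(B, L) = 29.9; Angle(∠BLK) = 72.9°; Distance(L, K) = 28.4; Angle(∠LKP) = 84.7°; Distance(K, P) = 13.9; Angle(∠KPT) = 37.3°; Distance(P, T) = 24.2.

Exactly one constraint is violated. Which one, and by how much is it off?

Distance(P, T) = 24.2 — off by 3.80.

U = (0.00, 0.00) ✓; UD at 131.9° ✓; |UD| = 20.40 ✓; ∠(UD, DE) = 90.00° ✓; |DE| = 10.90 ✓; ∠DEB = 122.8° ✓; |EB| = 26.40 ✓; ∠(EB, BL) = 90.00° ✓; |BL| = 29.90 ✓; ∠BLK = 72.90° ✓; |LK| = 28.40 ✓; ∠LKP = 84.70° ✓; |KP| = 13.90 ✓; ∠KPT = 37.30° ✓; |PT| = 28.00 ✗.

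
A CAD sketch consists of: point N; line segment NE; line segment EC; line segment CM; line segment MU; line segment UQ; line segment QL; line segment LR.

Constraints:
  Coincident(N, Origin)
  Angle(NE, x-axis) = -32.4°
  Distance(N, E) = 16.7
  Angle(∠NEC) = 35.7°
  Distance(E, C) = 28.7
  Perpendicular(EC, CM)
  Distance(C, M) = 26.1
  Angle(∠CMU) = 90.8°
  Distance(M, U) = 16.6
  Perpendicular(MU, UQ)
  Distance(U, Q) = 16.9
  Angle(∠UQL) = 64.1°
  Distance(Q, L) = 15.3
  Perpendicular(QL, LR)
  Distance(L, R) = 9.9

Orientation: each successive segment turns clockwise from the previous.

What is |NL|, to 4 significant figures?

13.64

N is at the origin; NE runs at -32.4° with length 16.7, so E = (14.10, -8.948). ∠NEC = 35.7° gives EC at -176.7° from the x-axis; with |EC| = 28.7, C = (-14.55, -10.60). EC ⟂ CM, so CM runs at 93.30°; with |CM| = 26.1, M = (-16.05, 15.46). ∠CMU = 90.8° gives MU at 4.100° from the x-axis; with |MU| = 16.6, U = (0.5030, 16.64). The perpendicularity gives UQ at right angles to MU, so UQ runs at -85.90°; with |UQ| = 16.9, Q = (1.711, -0.2136). ∠UQL = 64.1° gives QL at 158.2° from the x-axis; with |QL| = 15.3, L = (-12.49, 5.468). Then |NL| = |L − N| = 13.64.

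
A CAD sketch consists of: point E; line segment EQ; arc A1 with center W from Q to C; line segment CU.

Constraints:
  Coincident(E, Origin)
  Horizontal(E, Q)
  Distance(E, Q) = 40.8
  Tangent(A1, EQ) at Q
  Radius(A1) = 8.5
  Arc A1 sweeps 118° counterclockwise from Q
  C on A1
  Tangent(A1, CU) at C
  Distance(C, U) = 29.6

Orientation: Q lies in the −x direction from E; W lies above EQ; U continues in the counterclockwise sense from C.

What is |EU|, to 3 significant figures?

61.0

E is at the origin; EQ is horizontal with |EQ| = 40.8 and Q on the −x side, so Q = (-40.8, 0.00). Since A1 is tangent to EQ there, WQ ⟂ EQ, so W = Q + (0, 8.5) = (-40.8, 8.50). On A1, Q sits at bearing -90° from W; a 118° counterclockwise sweep puts C at bearing 28°, so C = W + 8.5·(cos 28°, sin 28°) = (-33.3, 12.5). A1 meets CU tangentially, so WC is at right angles to CU, so CU runs along (−sin 28°, cos 28°); with |CU| = 29.6, U = (-47.2, 38.6). Then |EU| = |U − E| = 61.0.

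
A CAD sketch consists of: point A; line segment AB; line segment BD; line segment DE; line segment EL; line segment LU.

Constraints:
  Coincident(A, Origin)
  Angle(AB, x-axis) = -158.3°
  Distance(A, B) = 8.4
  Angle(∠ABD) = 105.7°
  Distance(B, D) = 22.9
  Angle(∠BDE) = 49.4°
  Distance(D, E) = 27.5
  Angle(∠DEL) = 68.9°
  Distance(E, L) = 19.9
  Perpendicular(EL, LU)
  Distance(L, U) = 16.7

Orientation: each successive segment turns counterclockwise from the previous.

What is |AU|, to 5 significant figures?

17.813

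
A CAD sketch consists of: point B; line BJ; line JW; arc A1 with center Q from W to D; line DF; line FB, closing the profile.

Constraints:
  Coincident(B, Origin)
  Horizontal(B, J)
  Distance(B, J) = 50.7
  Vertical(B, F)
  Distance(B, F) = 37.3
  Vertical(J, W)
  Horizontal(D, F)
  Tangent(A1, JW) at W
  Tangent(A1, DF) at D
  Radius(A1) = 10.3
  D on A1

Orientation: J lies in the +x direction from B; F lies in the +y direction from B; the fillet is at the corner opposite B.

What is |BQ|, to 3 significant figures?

48.6

B is at the origin; BJ is horizontal with |BJ| = 50.7 and J on the +x side, so J = (50.7, 0.00). B and F share the same x with |BF| = 37.3 and F on the +y side, so F = (0.00, 37.3). The virtual corner opposite B is at (50.7, 37.3). Since A1 is tangent to JW there, QW ⟂ JW and since A1 is tangent to DF there, QD ⟂ DF, with radius 10.3, so the center Q sits 10.3 in from both sides at Q = (40.4, 27.0). Then |BQ| = |Q − B| = 48.6.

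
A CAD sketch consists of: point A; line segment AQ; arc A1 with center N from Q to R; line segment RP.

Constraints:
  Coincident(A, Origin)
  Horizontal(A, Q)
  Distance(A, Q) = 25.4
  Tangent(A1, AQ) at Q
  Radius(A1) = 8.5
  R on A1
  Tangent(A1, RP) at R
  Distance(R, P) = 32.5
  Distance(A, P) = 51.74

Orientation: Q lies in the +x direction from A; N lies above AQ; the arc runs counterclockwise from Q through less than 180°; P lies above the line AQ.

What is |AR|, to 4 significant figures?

35.12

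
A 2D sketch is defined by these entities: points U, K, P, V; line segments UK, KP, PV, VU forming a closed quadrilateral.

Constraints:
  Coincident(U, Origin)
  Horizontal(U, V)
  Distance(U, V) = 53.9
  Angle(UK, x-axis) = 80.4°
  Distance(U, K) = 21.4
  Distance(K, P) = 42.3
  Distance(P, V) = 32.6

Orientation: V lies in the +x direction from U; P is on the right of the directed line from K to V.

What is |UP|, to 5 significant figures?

29.408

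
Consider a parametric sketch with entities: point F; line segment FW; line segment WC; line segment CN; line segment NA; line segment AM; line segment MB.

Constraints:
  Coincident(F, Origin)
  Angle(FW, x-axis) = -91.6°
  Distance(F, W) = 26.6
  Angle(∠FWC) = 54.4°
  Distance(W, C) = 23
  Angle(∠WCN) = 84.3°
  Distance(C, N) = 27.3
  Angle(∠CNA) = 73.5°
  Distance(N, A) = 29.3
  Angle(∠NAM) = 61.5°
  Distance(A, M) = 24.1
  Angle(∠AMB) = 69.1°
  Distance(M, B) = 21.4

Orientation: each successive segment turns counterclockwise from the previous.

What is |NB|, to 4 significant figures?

6.271

F is at the origin; FW runs at -91.6° with length 26.6, so W = (-0.7427, -26.59). ∠FWC = 54.4° gives WC at 34.00° from the x-axis; with |WC| = 23.0, C = (18.33, -13.73). ∠WCN = 84.3° gives CN at 129.7° from the x-axis; with |CN| = 27.3, N = (0.8868, 7.276). ∠CNA = 73.5° gives NA at -123.8° from the x-axis; with |NA| = 29.3, A = (-15.41, -17.07). ∠NAM = 61.5° gives AM at -5.300° from the x-axis; with |AM| = 24.1, M = (8.584, -19.30). ∠AMB = 69.1° gives MB at 105.6° from the x-axis; with |MB| = 21.4, B = (2.829, 1.314). Then |NB| = |B − N| = 6.271.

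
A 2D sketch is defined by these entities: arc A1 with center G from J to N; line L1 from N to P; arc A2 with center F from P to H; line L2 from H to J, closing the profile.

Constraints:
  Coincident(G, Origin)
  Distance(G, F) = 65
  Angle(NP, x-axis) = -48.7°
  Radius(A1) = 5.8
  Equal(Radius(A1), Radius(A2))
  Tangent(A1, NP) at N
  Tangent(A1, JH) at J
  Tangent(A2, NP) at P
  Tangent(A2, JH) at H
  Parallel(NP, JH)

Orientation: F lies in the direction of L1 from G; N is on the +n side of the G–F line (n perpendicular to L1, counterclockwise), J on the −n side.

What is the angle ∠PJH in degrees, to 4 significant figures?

10.12°

The slot axis is L1's direction at -48.7°, so u = (cos -48.7°, sin -48.7°) = (0.6600, -0.7513) and n = (−sin -48.7°, cos -48.7°) = (0.7513, 0.6600). G is at the origin and F lies 65.0 along u from G, so F = 65.0·u = (42.90, -48.83). Tangency of A1 to both parallel lines with radius 5.8 puts N and J at G ± 5.8·n: N = (4.357, 3.828), J = (-4.357, -3.828). Equal radii place P and H the same way about F: P = F + 5.8·n = (47.26, -45.00), H = F − 5.8·n = (38.54, -52.66). Then cos ∠PJH = JP·JH / (|JP||JH|), giving 10.12°.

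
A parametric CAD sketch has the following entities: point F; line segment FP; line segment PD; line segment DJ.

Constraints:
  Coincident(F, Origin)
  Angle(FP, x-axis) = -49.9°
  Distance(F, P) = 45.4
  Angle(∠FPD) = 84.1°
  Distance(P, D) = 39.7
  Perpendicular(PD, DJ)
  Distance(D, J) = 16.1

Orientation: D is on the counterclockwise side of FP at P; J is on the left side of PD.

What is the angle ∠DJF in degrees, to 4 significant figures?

129.7°

F is at the origin; FP runs at -49.9° with length 45.4, so P = 45.4·(cos -49.9°, sin -49.9°) = (29.24, -34.73). ∠FPD = 84.1°, so PD runs at -49.9° + (180° − 84.1°) = 46.00° from the x-axis; with |PD| = 39.7, D = P + 39.7·(cos 46.00°, sin 46.00°) = (56.82, -6.170). The perpendicularity gives DJ at right angles to PD; with |DJ| = 16.1 on the left of PD, J = D + 16.1·(-0.7193, 0.6947) = (45.24, 5.014). Then cos ∠DJF = JD·JF / (|JD||JF|), giving 129.7°.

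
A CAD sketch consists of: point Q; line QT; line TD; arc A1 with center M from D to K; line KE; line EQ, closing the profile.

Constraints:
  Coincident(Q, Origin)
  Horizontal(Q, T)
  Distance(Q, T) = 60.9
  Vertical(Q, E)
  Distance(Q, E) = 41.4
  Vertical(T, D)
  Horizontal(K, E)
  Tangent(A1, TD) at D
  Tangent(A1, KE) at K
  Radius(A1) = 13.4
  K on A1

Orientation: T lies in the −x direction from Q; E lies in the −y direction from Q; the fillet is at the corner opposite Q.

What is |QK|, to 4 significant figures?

63.01

Q is at the origin; Q and T share the same y with |QT| = 60.9 and T on the −x side, so T = (-60.90, 0.000). QE is vertical with |QE| = 41.4 and E on the −y side, so E = (0.000, -41.40). The virtual corner opposite Q is at (-60.90, -41.40). Tangency of A1 to TD means the radius MD is perpendicular to TD and since A1 is tangent to KE there, MK ⟂ KE, with radius 13.4, so the center M sits 13.4 in from both sides at M = (-47.50, -28.00). That places the tangent points at D = (-60.90, -28.00) on TD and K = (-47.50, -41.40) on KE. Then |QK| = |K − Q| = 63.01.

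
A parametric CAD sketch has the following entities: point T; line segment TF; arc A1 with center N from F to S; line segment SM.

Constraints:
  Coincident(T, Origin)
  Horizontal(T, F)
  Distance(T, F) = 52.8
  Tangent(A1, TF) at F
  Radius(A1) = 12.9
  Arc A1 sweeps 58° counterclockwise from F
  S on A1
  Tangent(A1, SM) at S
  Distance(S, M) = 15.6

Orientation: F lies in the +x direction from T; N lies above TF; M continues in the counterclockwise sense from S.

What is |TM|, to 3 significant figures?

74.5

T is at the origin; TF is horizontal with |TF| = 52.8 and F on the +x side, so F = (52.8, 0.00). Tangency of A1 to TF means the radius NF is perpendicular to TF, so N = F + (0, 12.9) = (52.8, 12.9). On A1, F sits at bearing -90° from N; a 58° counterclockwise sweep puts S at bearing -32°, so S = N + 12.9·(cos -32°, sin -32°) = (63.7, 6.06). The tangent condition forces NS to be normal to SM, so SM runs along (−sin -32°, cos -32°); with |SM| = 15.6, M = (72.0, 19.3). Then |TM| = |M − T| = 74.5.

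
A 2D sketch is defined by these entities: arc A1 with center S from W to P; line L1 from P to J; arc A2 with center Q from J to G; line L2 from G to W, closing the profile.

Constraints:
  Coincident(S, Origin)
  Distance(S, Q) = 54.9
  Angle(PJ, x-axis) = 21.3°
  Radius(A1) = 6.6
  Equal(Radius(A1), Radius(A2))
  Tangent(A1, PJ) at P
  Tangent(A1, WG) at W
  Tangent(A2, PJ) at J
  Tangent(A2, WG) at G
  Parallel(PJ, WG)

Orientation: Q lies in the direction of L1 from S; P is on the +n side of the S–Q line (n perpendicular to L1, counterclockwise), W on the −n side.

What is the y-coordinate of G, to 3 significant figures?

13.8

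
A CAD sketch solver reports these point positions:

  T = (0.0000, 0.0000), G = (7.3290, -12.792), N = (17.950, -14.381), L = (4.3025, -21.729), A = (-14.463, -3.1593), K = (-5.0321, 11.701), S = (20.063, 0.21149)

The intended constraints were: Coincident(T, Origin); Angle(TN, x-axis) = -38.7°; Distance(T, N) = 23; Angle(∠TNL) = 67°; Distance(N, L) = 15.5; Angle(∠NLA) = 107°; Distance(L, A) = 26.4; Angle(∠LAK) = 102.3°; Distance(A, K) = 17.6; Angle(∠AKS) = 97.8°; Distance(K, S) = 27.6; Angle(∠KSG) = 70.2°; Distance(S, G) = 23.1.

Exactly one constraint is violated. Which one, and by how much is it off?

Distance(S, G) = 23.1 — off by 4.90.

T = (0.00, 0.00) ✓; TN at -38.70° ✓; |TN| = 23.00 ✓; ∠TNL = 67.00° ✓; |NL| = 15.50 ✓; ∠NLA = 107.0° ✓; |LA| = 26.40 ✓; ∠LAK = 102.3° ✓; |AK| = 17.60 ✓; ∠AKS = 97.80° ✓; |KS| = 27.60 ✓; ∠KSG = 70.20° ✓; |SG| = 18.20 ✗.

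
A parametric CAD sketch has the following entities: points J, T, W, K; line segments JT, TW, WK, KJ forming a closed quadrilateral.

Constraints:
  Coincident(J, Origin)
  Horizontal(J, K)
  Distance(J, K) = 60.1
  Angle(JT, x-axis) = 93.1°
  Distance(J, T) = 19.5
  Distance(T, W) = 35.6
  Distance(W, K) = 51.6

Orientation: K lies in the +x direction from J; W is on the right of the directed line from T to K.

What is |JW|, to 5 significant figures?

17.659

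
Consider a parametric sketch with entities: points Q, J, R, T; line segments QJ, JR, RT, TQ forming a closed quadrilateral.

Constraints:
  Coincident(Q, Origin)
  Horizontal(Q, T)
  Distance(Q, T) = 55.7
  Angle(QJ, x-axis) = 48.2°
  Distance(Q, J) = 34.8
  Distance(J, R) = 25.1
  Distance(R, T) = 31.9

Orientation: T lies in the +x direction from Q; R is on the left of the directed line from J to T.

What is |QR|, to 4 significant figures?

56.92

Checks: |JR| = 25.10 ✓; |RT| = 31.90 ✓.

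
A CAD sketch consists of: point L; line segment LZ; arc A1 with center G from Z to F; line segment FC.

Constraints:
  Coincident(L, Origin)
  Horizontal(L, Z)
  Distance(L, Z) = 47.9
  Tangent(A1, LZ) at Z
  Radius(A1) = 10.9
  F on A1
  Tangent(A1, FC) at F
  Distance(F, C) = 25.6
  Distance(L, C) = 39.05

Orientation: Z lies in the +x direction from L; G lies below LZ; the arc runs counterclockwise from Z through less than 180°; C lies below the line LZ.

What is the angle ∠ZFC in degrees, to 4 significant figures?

148.6°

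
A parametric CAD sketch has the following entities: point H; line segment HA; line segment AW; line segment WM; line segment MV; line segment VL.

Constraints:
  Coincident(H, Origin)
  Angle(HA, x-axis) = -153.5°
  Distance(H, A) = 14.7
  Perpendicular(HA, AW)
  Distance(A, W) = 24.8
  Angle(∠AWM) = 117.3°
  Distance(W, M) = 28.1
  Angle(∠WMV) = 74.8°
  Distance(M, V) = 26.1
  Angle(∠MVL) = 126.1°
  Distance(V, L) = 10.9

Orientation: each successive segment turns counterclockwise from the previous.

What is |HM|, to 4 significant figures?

39.06

H is at the origin; HA runs at -153.5° with length 14.7, so A = (-13.16, -6.559). HA ⟂ AW, so AW runs at -63.50°; with |AW| = 24.8, W = (-2.090, -28.75). ∠AWM = 117.3° gives WM at -0.8000° from the x-axis; with |WM| = 28.1, M = (26.01, -29.15). Then |HM| = |M − H| = 39.06.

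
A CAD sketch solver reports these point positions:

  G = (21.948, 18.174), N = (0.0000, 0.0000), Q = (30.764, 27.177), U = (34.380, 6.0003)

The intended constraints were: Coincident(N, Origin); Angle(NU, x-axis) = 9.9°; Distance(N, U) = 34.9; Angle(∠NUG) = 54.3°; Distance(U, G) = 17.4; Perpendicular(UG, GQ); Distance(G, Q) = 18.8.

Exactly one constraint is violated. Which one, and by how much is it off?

Distance(G, Q) = 18.8 — off by 6.20.

N = (0.00, 0.00) ✓; NU at 9.900° ✓; |NU| = 34.90 ✓; ∠NUG = 54.30° ✓; |UG| = 17.40 ✓; ∠(UG, GQ) = 90.00° ✓; |GQ| = 12.60 ✗.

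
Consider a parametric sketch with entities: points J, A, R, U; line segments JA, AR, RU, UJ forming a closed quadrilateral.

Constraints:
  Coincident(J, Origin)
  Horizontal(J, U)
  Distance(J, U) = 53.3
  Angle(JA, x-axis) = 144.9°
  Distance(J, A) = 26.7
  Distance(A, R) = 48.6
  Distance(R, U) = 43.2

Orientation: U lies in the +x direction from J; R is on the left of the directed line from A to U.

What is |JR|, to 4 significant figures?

39.70

Checks: |AR| = 48.60 ✓; |RU| = 43.20 ✓.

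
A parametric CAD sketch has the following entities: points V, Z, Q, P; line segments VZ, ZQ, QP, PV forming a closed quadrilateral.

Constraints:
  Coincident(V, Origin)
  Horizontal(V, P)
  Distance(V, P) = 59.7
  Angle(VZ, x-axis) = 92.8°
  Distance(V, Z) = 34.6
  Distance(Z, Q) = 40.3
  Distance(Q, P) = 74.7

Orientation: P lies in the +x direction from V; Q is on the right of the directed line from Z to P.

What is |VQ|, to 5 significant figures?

15.325

Checks: |ZQ| = 40.30 ✓; |QP| = 74.70 ✓.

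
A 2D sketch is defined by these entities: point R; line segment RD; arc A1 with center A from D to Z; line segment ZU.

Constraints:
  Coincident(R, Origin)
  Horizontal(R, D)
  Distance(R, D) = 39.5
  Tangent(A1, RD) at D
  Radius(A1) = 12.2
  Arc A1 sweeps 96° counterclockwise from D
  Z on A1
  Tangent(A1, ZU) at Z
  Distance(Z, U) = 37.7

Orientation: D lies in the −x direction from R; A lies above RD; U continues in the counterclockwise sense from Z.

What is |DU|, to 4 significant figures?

51.62

On A1, D sits at bearing -90° from A; a 96° counterclockwise sweep puts Z at bearing 6°, so Z = A + 12.2·(cos 6°, sin 6°) = (-27.37, 13.48). Tangency of A1 to ZU means the radius AZ is perpendicular to ZU, so ZU runs along (−sin 6°, cos 6°); with |ZU| = 37.7, U = (-31.31, 50.97). Then |DU| = |U − D| = 51.62.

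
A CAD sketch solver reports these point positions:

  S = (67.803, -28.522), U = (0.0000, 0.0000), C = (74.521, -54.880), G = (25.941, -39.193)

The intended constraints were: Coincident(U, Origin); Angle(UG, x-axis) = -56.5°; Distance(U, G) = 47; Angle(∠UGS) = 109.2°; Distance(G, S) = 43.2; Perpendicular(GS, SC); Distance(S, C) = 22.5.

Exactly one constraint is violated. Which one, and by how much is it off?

Distance(S, C) = 22.5 — off by 4.70.

U = (0.00, 0.00) ✓; UG at -56.50° ✓; |UG| = 47.00 ✓; ∠UGS = 109.2° ✓; |GS| = 43.20 ✓; ∠(GS, SC) = 90.00° ✓; |SC| = 27.20 ✗.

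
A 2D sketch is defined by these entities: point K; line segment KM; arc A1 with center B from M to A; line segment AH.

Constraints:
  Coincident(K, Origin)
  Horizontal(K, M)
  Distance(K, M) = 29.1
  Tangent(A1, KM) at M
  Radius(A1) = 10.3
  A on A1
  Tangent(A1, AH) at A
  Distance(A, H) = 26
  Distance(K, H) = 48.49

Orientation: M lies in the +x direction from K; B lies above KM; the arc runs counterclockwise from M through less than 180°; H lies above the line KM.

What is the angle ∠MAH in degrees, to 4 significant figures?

124.9°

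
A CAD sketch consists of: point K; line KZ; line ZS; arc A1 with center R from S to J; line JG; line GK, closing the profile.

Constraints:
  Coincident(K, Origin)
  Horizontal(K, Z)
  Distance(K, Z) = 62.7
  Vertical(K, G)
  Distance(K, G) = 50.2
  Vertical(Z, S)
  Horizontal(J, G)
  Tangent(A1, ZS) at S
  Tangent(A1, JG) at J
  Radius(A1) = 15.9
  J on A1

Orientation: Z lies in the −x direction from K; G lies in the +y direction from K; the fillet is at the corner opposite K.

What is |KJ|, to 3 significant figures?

68.6

K is at the origin; K and Z share the same y with |KZ| = 62.7 and Z on the −x side, so Z = (-62.7, 0.00). KG is vertical with |KG| = 50.2 and G on the +y side, so G = (0.00, 50.2). The virtual corner opposite K is at (-62.7, 50.2). A1 meets ZS tangentially, so RS is at right angles to ZS and the tangent condition forces RJ to be normal to JG, with radius 15.9, so the center R sits 15.9 in from both sides at R = (-46.8, 34.3). That places the tangent points at S = (-62.7, 34.3) on ZS and J = (-46.8, 50.2) on JG. Then |KJ| = |J − K| = 68.6.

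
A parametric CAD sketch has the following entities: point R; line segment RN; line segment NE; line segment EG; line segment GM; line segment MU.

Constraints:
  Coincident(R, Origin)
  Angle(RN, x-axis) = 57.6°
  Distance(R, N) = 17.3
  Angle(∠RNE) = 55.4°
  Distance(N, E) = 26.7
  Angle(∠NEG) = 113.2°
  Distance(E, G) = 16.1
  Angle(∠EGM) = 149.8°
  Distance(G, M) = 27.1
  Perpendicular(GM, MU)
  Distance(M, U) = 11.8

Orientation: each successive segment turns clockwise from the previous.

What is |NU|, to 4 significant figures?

44.11

R is at the origin; RN runs at 57.6° with length 17.3, so N = (9.270, 14.61). ∠RNE = 55.4° gives NE at -67.00° from the x-axis; with |NE| = 26.7, E = (19.70, -9.971). ∠NEG = 113.2° gives EG at -133.8° from the x-axis; with |EG| = 16.1, G = (8.559, -21.59). ∠EGM = 149.8° gives GM at -164.0° from the x-axis; with |GM| = 27.1, M = (-17.49, -29.06). The perpendicularity gives MU at right angles to GM, so MU runs at 106.0°; with |MU| = 11.8, U = (-20.74, -17.72). Then |NU| = |U − N| = 44.11.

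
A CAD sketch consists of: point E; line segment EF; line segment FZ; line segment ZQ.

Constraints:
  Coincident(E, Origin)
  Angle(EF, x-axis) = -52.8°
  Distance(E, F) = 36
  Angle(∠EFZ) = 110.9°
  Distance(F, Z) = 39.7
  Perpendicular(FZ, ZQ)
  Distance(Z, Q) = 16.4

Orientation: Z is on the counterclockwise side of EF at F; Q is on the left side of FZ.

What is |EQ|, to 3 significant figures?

55.3

E is at the origin; EF runs at -52.8° with length 36.0, so F = 36.0·(cos -52.8°, sin -52.8°) = (21.8, -28.7). ∠EFZ = 110.9°, so FZ runs at -52.8° + (180° − 110.9°) = 16.3° from the x-axis; with |FZ| = 39.7, Z = F + 39.7·(cos 16.3°, sin 16.3°) = (59.9, -17.5). FZ is perpendicular to ZQ; with |ZQ| = 16.4 on the left of FZ, Q = Z + 16.4·(-0.281, 0.960) = (55.3, -1.79). Then |EQ| = |Q − E| = 55.3.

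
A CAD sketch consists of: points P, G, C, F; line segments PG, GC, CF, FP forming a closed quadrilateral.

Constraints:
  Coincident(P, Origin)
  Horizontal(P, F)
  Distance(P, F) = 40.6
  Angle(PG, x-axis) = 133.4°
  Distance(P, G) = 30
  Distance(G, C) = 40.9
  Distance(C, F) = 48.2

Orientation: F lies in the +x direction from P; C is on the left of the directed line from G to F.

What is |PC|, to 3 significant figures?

43.9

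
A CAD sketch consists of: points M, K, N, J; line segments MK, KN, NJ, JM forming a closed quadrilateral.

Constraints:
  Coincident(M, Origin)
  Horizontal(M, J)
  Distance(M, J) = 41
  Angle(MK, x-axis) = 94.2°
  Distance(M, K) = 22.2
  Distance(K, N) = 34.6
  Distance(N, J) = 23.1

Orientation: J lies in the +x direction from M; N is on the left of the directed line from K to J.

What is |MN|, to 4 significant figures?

39.45

Checks: |KN| = 34.60 ✓; |NJ| = 23.10 ✓.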